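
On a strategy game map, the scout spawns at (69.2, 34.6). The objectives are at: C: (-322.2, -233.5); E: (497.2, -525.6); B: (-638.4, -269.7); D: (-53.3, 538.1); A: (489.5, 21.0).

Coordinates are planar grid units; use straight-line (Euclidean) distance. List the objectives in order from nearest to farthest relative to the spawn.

A, C, D, E, B

Distance from the spawn at (69.2, 34.6) to each:
A (489.5, 21.0): 420.5
C (-322.2, -233.5): 474.4
D (-53.3, 538.1): 518.2
E (497.2, -525.6): 705.0
B (-638.4, -269.7): 770.3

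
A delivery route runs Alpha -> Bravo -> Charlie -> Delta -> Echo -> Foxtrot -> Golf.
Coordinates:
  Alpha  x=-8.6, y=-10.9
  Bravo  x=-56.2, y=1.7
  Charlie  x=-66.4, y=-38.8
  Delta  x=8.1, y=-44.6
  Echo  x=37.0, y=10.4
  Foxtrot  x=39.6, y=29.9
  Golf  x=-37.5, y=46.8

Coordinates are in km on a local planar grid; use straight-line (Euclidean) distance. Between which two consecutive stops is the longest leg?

Foxtrot–Golf

Leg distances:
Alpha→Bravo: 49.2 km
Bravo→Charlie: 41.8 km
Charlie→Delta: 74.7 km
Delta→Echo: 62.1 km
Echo→Foxtrot: 19.7 km
Foxtrot→Golf: 78.9 km
The longest leg is Foxtrot–Golf at 78.9 km.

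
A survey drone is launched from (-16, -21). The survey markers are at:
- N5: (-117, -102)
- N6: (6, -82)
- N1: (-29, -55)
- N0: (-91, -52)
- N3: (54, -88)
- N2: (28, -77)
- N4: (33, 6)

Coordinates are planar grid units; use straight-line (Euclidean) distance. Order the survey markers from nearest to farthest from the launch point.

Distances from the launch point:
N1 (-29, -55): 36.4
N4 (33, 6): 55.9
N6 (6, -82): 64.8
N2 (28, -77): 71.2
N0 (-91, -52): 81.2
N3 (54, -88): 96.9
N5 (-117, -102): 129.5

N1, N4, N6, N2, N0, N3, N5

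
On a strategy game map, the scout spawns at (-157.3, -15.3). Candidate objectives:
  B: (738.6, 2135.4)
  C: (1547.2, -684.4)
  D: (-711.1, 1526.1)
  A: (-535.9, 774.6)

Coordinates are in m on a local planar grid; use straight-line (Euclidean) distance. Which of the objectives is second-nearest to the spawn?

Distance to each, sorted:
A: 875.9 m
D: 1637.9 m
C: 1831.1 m
B: 2329.8 m
The second-nearest is D at 1637.9 m.

D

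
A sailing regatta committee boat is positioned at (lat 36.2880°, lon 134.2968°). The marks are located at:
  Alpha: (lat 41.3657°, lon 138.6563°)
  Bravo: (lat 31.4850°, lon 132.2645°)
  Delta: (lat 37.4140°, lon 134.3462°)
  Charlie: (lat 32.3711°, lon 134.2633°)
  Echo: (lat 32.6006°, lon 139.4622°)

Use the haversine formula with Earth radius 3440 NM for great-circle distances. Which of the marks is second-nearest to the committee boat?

Distances from the committee boat ((lat 36.2880°, lon 134.2968°)):
Delta: 67.6 NM
Charlie: 235.2 NM
Bravo: 305.6 NM
Echo: 338.2 NM
Alpha: 366.6 NM
The second-nearest is Charlie at 235.2 NM.

Charlie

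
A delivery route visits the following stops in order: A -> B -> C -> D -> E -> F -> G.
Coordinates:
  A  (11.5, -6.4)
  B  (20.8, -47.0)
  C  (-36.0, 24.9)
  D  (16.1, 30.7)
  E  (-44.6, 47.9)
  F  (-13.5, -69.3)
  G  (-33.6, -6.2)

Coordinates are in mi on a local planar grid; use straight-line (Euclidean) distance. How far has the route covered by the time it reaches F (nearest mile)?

Leg distances:
A→B: 41.7 mi  (cumulative 41.7 mi)
B→C: 91.6 mi  (cumulative 133.3 mi)
C→D: 52.4 mi  (cumulative 185.7 mi)
D→E: 63.1 mi  (cumulative 248.8 mi)
E→F: 121.3 mi  (cumulative 370.0 mi)
Cumulative distance at F ≈ 370 mi.

370 mi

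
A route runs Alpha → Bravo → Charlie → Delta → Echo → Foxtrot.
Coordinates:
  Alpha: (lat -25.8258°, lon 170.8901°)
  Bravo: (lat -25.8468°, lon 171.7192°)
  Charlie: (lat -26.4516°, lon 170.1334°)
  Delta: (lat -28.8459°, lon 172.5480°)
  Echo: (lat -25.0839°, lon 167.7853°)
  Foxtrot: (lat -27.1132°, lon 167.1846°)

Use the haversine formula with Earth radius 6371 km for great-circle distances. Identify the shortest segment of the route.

Alpha–Bravo

Leg distances:
Alpha→Bravo: 83.0 km
Bravo→Charlie: 172.0 km
Charlie→Delta: 357.0 km
Delta→Echo: 630.6 km
Echo→Foxtrot: 233.5 km
The shortest leg is Alpha–Bravo at 83.0 km.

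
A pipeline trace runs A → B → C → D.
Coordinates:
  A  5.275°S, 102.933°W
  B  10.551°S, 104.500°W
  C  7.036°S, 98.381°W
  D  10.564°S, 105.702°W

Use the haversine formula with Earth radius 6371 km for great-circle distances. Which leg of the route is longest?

C–D

Leg distances:
A→B: 611.5 km
B→C: 777.6 km
C→D: 894.9 km
The longest leg is C–D at 894.9 km.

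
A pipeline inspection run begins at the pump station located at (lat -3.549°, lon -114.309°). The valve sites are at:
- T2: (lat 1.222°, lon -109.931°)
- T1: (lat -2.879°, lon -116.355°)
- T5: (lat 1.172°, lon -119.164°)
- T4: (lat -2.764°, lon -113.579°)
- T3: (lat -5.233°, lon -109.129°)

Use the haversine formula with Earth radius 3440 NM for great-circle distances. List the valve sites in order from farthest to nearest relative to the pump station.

T5, T2, T3, T1, T4

Distances from the pump station:
T5 (lat 1.172°, lon -119.164°): 406.5 NM
T2 (lat 1.222°, lon -109.931°): 388.7 NM
T3 (lat -5.233°, lon -109.129°): 326.1 NM
T1 (lat -2.879°, lon -116.355°): 129.1 NM
T4 (lat -2.764°, lon -113.579°): 64.3 NM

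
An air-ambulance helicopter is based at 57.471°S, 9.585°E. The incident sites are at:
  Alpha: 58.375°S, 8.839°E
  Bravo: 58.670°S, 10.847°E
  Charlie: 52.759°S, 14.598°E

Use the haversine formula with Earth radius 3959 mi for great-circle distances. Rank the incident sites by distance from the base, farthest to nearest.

Distance from the base at 57.471°S, 9.585°E to each:
Charlie 52.759°S, 14.598°E: 380.9 mi
Bravo 58.670°S, 10.847°E: 94.8 mi
Alpha 58.375°S, 8.839°E: 68.2 mi

Charlie, Bravo, Alpha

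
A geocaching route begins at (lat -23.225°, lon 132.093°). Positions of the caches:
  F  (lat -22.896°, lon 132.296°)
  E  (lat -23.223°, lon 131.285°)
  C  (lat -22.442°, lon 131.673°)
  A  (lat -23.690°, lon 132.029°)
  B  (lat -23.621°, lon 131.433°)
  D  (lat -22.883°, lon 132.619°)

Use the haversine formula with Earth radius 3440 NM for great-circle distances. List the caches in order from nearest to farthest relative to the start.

F, A, D, B, E, C

Computing each great-circle distance from (lat -23.225°, lon 132.093°):
F (lat -22.896°, lon 132.296°): 22.7 NM
A (lat -23.690°, lon 132.029°): 28.1 NM
D (lat -22.883°, lon 132.619°): 35.6 NM
B (lat -23.621°, lon 131.433°): 43.4 NM
E (lat -23.223°, lon 131.285°): 44.6 NM
C (lat -22.442°, lon 131.673°): 52.4 NM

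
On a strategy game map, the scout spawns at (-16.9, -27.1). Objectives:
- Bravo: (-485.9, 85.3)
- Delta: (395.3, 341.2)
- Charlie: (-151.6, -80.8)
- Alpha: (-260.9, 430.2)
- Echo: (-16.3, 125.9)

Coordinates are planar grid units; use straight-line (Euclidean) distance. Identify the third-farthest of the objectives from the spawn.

Bravo

Distance to each, sorted:
Delta: 552.8
Alpha: 518.3
Bravo: 482.3
Echo: 153.0
Charlie: 145.0
The third-farthest is Bravo at 482.3.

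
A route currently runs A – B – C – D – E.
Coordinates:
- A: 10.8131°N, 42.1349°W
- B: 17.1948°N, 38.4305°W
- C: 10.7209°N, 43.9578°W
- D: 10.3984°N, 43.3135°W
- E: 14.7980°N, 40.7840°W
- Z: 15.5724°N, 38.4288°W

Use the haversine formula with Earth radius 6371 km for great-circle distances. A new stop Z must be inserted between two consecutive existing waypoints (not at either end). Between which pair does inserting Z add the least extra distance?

Added distance for inserting Z between each consecutive pair:
A–B: 30.1 km
B–C: 51.5 km
C–D: 1508.3 km
D–E: 487.7 km
Smallest added distance is 30.1 km, inserting between A and B.

between A and B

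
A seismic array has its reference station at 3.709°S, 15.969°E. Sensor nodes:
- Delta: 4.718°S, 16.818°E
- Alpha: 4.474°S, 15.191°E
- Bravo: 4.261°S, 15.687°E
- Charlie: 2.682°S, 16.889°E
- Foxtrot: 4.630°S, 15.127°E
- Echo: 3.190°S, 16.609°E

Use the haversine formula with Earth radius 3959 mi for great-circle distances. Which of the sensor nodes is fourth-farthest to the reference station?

Alpha

Distance to each, sorted:
Charlie: 95.2 mi
Delta: 91.0 mi
Foxtrot: 86.1 mi
Alpha: 75.3 mi
Echo: 56.9 mi
Bravo: 42.8 mi
The fourth-farthest is Alpha at 75.3 mi.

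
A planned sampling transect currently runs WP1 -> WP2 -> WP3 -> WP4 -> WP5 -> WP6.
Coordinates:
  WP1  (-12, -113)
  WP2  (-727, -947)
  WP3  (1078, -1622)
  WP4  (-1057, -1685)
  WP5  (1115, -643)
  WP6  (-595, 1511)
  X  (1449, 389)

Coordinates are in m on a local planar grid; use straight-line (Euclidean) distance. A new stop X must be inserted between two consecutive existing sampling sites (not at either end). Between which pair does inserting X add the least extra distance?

Added distance for inserting X between each consecutive pair:
WP1–WP2: 2999.7 m
WP2–WP3: 2671.3 m
WP3–WP4: 3161.9 m
WP4–WP5: 1928.6 m
WP5–WP6: 666.2 m
Smallest added distance is 666.2 m, inserting between WP5 and WP6.

between WP5 and WP6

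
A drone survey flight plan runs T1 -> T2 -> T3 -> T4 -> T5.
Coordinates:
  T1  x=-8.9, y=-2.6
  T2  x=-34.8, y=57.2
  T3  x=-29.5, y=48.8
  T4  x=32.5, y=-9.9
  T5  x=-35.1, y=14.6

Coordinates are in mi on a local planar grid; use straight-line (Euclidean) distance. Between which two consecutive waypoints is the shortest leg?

Leg distances:
T1→T2: 65.2 mi
T2→T3: 9.9 mi
T3→T4: 85.4 mi
T4→T5: 71.9 mi
The shortest leg is T2–T3 at 9.9 mi.

T2–T3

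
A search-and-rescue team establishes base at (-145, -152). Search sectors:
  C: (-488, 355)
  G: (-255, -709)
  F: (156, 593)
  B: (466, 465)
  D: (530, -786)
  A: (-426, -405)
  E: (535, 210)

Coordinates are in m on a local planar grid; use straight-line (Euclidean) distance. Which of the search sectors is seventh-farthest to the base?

A

Distances from the base ((-145, -152)):
D: 926.1 m
B: 868.3 m
F: 803.5 m
E: 770.4 m
C: 612.1 m
G: 567.8 m
A: 378.1 m
The seventh-farthest is A at 378.1 m.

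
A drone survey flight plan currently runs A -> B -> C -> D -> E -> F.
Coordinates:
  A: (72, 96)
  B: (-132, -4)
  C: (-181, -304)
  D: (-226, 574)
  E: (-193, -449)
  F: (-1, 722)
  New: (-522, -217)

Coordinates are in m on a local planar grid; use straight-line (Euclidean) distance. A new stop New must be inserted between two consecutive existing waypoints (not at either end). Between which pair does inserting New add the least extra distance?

between D and E

Added distance for inserting New between each consecutive pair:
A–B: 888.6 m
B–C: 492.3 m
C–D: 317.3 m
D–E: 223.6 m
E–F: 289.8 m
Smallest added distance is 223.6 m, inserting between D and E.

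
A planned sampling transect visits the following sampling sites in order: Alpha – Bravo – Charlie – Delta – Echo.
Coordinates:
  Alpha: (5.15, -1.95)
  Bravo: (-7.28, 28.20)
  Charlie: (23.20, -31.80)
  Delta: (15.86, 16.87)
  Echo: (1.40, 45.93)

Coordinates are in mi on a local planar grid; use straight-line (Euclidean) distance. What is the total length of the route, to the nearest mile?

Leg distances:
Alpha→Bravo: 32.6 mi  (cumulative 32.6 mi)
Bravo→Charlie: 67.3 mi  (cumulative 99.9 mi)
Charlie→Delta: 49.2 mi  (cumulative 149.1 mi)
Delta→Echo: 32.5 mi  (cumulative 181.6 mi)
Total route length ≈ 182 mi.

182 mi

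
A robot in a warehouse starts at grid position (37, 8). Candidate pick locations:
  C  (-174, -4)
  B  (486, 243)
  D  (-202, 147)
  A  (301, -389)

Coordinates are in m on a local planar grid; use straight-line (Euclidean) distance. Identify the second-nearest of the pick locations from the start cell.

Distances from the start cell ((37, 8)):
C: 211.3 m
D: 276.5 m
A: 476.8 m
B: 506.8 m
The second-nearest is D at 276.5 m.

D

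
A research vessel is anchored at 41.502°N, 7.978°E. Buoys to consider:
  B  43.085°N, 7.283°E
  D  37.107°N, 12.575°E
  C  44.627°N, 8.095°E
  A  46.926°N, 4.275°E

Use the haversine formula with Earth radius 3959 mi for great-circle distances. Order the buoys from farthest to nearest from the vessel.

Distances from the vessel:
A 46.926°N, 4.275°E: 417.1 mi
D 37.107°N, 12.575°E: 390.6 mi
C 44.627°N, 8.095°E: 216.0 mi
B 43.085°N, 7.283°E: 115.0 mi

A, D, C, B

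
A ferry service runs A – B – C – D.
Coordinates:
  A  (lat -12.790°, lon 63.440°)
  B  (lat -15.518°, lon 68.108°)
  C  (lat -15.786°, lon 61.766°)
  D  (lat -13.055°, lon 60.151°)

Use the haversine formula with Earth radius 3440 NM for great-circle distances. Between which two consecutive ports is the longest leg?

B–C

Leg distances:
A→B: 317.3 NM
B→C: 367.0 NM
C→D: 188.9 NM
The longest leg is B–C at 367.0 NM.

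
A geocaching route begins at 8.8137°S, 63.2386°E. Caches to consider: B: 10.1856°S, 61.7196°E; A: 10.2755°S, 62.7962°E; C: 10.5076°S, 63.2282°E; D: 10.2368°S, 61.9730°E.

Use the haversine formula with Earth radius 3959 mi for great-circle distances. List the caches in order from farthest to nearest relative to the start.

Distance from the start at 8.8137°S, 63.2386°E to each:
B 10.1856°S, 61.7196°E: 140.4 mi
D 10.2368°S, 61.9730°E: 130.8 mi
C 10.5076°S, 63.2282°E: 117.0 mi
A 10.2755°S, 62.7962°E: 105.4 mi

B, D, C, A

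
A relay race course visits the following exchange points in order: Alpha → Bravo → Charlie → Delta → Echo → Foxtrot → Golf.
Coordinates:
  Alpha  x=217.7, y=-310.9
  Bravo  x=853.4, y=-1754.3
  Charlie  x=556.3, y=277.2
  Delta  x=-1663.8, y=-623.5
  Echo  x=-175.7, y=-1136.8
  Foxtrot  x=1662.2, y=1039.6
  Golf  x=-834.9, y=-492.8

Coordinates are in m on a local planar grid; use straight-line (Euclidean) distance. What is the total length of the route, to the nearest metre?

Leg distances:
Alpha→Bravo: 1577.2 m  (cumulative 1577.2 m)
Bravo→Charlie: 2053.1 m  (cumulative 3630.3 m)
Charlie→Delta: 2395.9 m  (cumulative 6026.1 m)
Delta→Echo: 1574.1 m  (cumulative 7600.3 m)
Echo→Foxtrot: 2848.6 m  (cumulative 10448.9 m)
Foxtrot→Golf: 2929.8 m  (cumulative 13378.7 m)
Total route length ≈ 13379 m.

13379 m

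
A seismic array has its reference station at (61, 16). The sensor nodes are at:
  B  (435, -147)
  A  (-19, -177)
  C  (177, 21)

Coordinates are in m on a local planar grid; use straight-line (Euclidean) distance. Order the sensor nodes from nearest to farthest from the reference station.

C, A, B

Computing each straight-line distance from (61, 16):
C (177, 21): 116.1 m
A (-19, -177): 208.9 m
B (435, -147): 408.0 m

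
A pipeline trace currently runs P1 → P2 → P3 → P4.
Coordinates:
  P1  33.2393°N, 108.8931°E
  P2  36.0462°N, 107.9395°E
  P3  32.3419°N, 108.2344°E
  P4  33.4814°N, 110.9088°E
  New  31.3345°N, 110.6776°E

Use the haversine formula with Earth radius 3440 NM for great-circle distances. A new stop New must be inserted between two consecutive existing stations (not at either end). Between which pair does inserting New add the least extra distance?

Added distance for inserting New between each consecutive pair:
P1–P2: 285.1 NM
P2–P3: 229.8 NM
P3–P4: 116.8 NM
Smallest added distance is 116.8 NM, inserting between P3 and P4.

between P3 and P4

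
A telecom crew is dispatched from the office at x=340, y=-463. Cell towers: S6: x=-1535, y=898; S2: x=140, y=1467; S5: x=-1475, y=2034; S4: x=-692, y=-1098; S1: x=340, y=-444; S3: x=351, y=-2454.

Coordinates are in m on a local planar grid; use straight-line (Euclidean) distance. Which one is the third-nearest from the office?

S2

Distances from the office (x=340, y=-463):
S1: 19.0 m
S4: 1211.7 m
S2: 1940.3 m
S3: 1991.0 m
S6: 2316.9 m
S5: 3086.9 m
The third-nearest is S2 at 1940.3 m.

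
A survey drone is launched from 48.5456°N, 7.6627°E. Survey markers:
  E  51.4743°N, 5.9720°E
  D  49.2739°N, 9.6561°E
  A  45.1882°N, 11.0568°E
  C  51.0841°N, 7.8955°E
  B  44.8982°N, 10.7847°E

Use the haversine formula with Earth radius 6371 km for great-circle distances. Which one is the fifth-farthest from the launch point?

Distances from the launch point (48.5456°N, 7.6627°E):
B: 470.1 km
A: 453.7 km
E: 347.3 km
C: 282.8 km
D: 166.7 km
The fifth-farthest is D at 166.7 km.

D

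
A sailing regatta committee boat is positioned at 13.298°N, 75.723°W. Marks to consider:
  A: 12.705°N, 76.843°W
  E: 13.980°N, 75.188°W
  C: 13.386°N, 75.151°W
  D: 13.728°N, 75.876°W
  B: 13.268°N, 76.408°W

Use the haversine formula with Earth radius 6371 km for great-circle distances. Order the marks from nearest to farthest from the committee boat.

D, C, B, E, A

Computing each great-circle distance from 13.298°N, 75.723°W:
D 13.728°N, 75.876°W: 50.6 km
C 13.386°N, 75.151°W: 62.7 km
B 13.268°N, 76.408°W: 74.2 km
E 13.980°N, 75.188°W: 95.4 km
A 12.705°N, 76.843°W: 138.1 km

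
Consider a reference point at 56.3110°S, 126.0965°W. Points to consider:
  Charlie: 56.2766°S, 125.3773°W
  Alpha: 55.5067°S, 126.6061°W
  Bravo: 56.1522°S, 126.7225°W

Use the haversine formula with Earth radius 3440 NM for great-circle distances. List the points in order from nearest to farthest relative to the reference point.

Distances from the reference point:
Bravo 56.1522°S, 126.7225°W: 23.0 NM
Charlie 56.2766°S, 125.3773°W: 24.1 NM
Alpha 55.5067°S, 126.6061°W: 51.2 NM

Bravo, Charlie, Alpha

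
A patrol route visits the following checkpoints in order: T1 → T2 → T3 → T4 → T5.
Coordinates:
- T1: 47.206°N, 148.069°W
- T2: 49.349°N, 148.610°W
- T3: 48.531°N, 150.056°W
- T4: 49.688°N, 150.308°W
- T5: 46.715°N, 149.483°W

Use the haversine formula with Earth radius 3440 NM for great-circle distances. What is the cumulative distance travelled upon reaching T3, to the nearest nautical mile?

Leg distances:
T1→T2: 130.5 NM  (cumulative 130.5 NM)
T2→T3: 75.3 NM  (cumulative 205.7 NM)
Cumulative distance at T3 ≈ 206 NM.

206 NM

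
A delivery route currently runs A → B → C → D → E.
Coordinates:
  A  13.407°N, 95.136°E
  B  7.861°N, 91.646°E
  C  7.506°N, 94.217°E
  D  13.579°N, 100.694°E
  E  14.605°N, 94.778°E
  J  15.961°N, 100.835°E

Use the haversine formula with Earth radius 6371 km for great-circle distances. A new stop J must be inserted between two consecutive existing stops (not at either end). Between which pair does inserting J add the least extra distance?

between D and E

Added distance for inserting J between each consecutive pair:
A–B: 1295.4 km
B–C: 2242.9 km
C–D: 471.2 km
D–E: 284.1 km
Smallest added distance is 284.1 km, inserting between D and E.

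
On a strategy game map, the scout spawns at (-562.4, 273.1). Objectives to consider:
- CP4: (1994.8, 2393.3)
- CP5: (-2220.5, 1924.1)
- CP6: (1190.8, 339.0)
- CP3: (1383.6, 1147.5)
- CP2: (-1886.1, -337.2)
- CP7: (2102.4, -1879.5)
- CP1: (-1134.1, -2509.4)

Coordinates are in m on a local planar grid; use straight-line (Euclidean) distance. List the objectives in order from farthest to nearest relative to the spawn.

CP7, CP4, CP1, CP5, CP3, CP6, CP2

Distances from the spawn:
CP7 (2102.4, -1879.5): 3425.6 m
CP4 (1994.8, 2393.3): 3321.8 m
CP1 (-1134.1, -2509.4): 2840.6 m
CP5 (-2220.5, 1924.1): 2339.9 m
CP3 (1383.6, 1147.5): 2133.4 m
CP6 (1190.8, 339.0): 1754.4 m
CP2 (-1886.1, -337.2): 1457.6 m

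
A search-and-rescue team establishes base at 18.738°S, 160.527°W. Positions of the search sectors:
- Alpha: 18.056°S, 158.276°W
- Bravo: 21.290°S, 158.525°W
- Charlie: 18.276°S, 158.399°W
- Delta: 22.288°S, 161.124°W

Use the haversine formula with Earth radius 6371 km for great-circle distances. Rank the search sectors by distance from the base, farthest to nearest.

Delta, Bravo, Alpha, Charlie

Distances from the base:
Delta 22.288°S, 161.124°W: 399.6 km
Bravo 21.290°S, 158.525°W: 352.5 km
Alpha 18.056°S, 158.276°W: 249.3 km
Charlie 18.276°S, 158.399°W: 230.2 km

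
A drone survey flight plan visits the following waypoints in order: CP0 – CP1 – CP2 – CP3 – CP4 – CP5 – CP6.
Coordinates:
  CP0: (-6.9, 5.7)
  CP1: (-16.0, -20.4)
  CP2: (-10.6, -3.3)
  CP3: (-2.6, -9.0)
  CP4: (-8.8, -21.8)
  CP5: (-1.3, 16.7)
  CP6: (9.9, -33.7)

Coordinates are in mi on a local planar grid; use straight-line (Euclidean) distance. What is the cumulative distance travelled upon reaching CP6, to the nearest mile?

Leg distances:
CP0→CP1: 27.6 mi  (cumulative 27.6 mi)
CP1→CP2: 17.9 mi  (cumulative 45.6 mi)
CP2→CP3: 9.8 mi  (cumulative 55.4 mi)
CP3→CP4: 14.2 mi  (cumulative 69.6 mi)
CP4→CP5: 39.2 mi  (cumulative 108.8 mi)
CP5→CP6: 51.6 mi  (cumulative 160.5 mi)
Cumulative distance at CP6 ≈ 160 mi.

160 mi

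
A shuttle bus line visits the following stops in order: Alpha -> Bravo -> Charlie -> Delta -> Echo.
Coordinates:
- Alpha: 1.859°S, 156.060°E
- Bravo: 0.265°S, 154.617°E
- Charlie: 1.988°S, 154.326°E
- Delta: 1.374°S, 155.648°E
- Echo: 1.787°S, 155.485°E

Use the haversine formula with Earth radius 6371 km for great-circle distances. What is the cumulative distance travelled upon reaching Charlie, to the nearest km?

433 km

Leg distances:
Alpha→Bravo: 239.1 km  (cumulative 239.1 km)
Bravo→Charlie: 194.3 km  (cumulative 433.4 km)
Cumulative distance at Charlie ≈ 433 km.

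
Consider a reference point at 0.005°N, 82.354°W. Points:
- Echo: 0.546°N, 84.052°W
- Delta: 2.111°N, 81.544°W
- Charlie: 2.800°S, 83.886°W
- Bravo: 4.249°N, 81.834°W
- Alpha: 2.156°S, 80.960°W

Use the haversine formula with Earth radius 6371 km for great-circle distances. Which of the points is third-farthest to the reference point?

Distances from the reference point (0.005°N, 82.354°W):
Bravo: 475.4 km
Charlie: 355.4 km
Alpha: 285.9 km
Delta: 250.9 km
Echo: 198.2 km
The third-farthest is Alpha at 285.9 km.

Alpha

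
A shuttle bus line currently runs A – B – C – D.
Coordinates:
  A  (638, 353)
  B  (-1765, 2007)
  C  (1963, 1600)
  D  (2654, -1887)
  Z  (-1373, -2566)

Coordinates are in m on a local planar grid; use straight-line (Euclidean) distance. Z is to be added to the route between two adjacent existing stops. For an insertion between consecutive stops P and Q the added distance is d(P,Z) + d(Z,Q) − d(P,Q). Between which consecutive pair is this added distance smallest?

Added distance for inserting Z between each consecutive pair:
A–B: 5217.2 m
B–C: 6176.7 m
C–D: 5866.1 m
Smallest added distance is 5217.2 m, inserting between A and B.

between A and B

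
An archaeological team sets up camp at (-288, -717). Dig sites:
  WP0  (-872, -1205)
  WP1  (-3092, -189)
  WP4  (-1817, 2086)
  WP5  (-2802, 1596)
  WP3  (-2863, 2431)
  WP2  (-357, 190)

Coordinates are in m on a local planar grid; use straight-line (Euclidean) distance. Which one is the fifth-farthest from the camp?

Distance to each, sorted:
WP3: 4067.0 m
WP5: 3416.2 m
WP4: 3192.9 m
WP1: 2853.3 m
WP2: 909.6 m
WP0: 761.1 m
The fifth-farthest is WP2 at 909.6 m.

WP2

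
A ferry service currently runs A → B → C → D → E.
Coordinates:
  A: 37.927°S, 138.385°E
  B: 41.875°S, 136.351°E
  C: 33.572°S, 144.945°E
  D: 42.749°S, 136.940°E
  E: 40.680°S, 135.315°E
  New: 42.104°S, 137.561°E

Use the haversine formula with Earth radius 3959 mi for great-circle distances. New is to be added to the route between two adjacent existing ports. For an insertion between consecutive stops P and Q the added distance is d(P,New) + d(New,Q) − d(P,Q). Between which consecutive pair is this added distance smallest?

between C and D

Added distance for inserting New between each consecutive pair:
A–B: 62.7 mi
B–C: 36.9 mi
C–D: 0.0 mi
D–E: 41.4 mi
Smallest added distance is 0.0 mi, inserting between C and D.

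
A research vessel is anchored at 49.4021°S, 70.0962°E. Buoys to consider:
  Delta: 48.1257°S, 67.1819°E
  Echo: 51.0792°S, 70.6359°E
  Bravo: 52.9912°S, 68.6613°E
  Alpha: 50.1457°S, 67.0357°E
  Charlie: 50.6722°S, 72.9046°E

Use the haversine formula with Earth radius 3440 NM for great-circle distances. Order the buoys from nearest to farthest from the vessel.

Distance from the vessel at 49.4021°S, 70.0962°E to each:
Echo 51.0792°S, 70.6359°E: 102.8 NM
Alpha 50.1457°S, 67.0357°E: 126.8 NM
Charlie 50.6722°S, 72.9046°E: 132.4 NM
Delta 48.1257°S, 67.1819°E: 138.5 NM
Bravo 52.9912°S, 68.6613°E: 222.1 NM

Echo, Alpha, Charlie, Delta, Bravo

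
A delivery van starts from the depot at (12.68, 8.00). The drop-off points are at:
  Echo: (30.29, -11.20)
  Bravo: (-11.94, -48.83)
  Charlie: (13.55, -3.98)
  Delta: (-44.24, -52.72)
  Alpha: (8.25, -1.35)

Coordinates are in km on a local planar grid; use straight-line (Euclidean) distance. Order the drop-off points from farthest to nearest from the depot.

Distances from the depot:
Delta (-44.24, -52.72): 83.2 km
Bravo (-11.94, -48.83): 61.9 km
Echo (30.29, -11.20): 26.1 km
Charlie (13.55, -3.98): 12.0 km
Alpha (8.25, -1.35): 10.3 km

Delta, Bravo, Echo, Charlie, Alpha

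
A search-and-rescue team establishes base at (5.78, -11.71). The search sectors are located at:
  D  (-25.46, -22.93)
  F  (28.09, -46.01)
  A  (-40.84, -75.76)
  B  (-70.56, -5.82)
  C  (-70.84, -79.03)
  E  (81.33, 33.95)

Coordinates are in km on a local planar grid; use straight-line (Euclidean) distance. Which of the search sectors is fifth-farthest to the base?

Distance to each, sorted:
C: 102.0 km
E: 88.3 km
A: 79.2 km
B: 76.6 km
F: 40.9 km
D: 33.2 km
The fifth-farthest is F at 40.9 km.

F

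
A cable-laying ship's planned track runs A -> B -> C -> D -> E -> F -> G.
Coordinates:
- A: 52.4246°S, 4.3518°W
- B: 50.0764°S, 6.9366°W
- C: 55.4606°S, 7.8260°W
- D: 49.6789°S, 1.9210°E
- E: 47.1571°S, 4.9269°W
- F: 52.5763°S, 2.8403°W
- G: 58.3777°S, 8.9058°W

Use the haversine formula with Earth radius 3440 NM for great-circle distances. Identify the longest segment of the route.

Leg distances:
A→B: 171.2 NM
B→C: 324.9 NM
C→D: 496.1 NM
D→E: 311.9 NM
E→F: 335.2 NM
F→G: 404.5 NM
The longest leg is C–D at 496.1 NM.

C–D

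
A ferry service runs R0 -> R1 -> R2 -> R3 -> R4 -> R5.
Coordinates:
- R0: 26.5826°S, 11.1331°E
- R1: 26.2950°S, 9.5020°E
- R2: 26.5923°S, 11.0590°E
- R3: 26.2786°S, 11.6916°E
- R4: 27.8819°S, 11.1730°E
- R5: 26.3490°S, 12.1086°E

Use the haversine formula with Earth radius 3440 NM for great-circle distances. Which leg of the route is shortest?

Leg distances:
R0→R1: 89.4 NM
R1→R2: 85.6 NM
R2→R3: 38.9 NM
R3→R4: 100.2 NM
R4→R5: 104.7 NM
The shortest leg is R2–R3 at 38.9 NM.

R2–R3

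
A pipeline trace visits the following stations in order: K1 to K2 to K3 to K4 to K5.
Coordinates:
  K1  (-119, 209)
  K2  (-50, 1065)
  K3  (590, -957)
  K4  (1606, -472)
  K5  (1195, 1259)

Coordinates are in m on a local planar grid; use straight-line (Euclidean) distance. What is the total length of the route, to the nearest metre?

Leg distances:
K1→K2: 858.8 m  (cumulative 858.8 m)
K2→K3: 2120.9 m  (cumulative 2979.6 m)
K3→K4: 1125.8 m  (cumulative 4105.5 m)
K4→K5: 1779.1 m  (cumulative 5884.6 m)
Total route length ≈ 5885 m.

5885 m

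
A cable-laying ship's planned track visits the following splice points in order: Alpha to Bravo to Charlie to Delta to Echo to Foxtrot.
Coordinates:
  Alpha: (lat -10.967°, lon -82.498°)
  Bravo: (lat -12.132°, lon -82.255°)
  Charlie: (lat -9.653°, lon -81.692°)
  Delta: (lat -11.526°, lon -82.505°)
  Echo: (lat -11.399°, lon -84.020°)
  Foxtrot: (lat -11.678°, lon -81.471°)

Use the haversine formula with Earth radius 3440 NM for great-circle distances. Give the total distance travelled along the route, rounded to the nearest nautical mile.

Leg distances:
Alpha→Bravo: 71.4 NM  (cumulative 71.4 NM)
Bravo→Charlie: 152.5 NM  (cumulative 223.9 NM)
Charlie→Delta: 122.3 NM  (cumulative 346.1 NM)
Delta→Echo: 89.5 NM  (cumulative 435.6 NM)
Echo→Foxtrot: 150.9 NM  (cumulative 586.5 NM)
Total route length ≈ 586 NM.

586 NM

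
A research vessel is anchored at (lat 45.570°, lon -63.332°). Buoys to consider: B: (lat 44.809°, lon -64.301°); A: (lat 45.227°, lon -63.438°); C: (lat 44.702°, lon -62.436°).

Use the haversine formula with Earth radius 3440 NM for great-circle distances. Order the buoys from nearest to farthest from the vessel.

A, B, C

Distance from the vessel at (lat 45.570°, lon -63.332°) to each:
A (lat 45.227°, lon -63.438°): 21.1 NM
B (lat 44.809°, lon -64.301°): 61.4 NM
C (lat 44.702°, lon -62.436°): 64.5 NM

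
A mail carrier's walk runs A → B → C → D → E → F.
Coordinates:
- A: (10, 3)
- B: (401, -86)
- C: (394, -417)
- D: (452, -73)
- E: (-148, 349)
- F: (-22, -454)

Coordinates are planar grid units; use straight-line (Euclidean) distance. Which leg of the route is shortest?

B–C

Leg distances:
A→B: 401.0
B→C: 331.1
C→D: 348.9
D→E: 733.5
E→F: 812.8
The shortest leg is B–C at 331.1.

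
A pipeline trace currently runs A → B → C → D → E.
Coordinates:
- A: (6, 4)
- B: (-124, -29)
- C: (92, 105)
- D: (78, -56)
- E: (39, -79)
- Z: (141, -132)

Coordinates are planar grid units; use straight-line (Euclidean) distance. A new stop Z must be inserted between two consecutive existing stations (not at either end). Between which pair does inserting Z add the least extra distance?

between D and E

Added distance for inserting Z between each consecutive pair:
A–B: 341.8
B–C: 272.1
C–D: 179.1
D–E: 168.4
Smallest added distance is 168.4, inserting between D and E.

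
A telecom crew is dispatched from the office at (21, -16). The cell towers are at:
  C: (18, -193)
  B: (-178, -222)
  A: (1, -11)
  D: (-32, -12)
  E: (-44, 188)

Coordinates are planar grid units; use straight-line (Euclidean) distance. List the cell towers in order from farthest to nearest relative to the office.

B, E, C, D, A

Computing each straight-line distance from (21, -16):
B (-178, -222): 286.4
E (-44, 188): 214.1
C (18, -193): 177.0
D (-32, -12): 53.2
A (1, -11): 20.6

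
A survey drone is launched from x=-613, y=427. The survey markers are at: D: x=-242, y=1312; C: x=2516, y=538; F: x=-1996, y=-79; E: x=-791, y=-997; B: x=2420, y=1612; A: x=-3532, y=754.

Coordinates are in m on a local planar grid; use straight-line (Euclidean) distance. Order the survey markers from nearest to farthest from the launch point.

Computing each straight-line distance from x=-613, y=427:
D x=-242, y=1312: 959.6 m
E x=-791, y=-997: 1435.1 m
F x=-1996, y=-79: 1472.7 m
A x=-3532, y=754: 2937.3 m
C x=2516, y=538: 3131.0 m
B x=2420, y=1612: 3256.3 m

D, E, F, A, C, B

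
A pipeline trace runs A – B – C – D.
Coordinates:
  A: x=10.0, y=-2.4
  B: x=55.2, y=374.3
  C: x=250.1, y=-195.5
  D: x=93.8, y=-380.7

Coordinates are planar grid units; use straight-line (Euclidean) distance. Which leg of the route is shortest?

Leg distances:
A→B: 379.4
B→C: 602.2
C→D: 242.3
The shortest leg is C–D at 242.3.

C–D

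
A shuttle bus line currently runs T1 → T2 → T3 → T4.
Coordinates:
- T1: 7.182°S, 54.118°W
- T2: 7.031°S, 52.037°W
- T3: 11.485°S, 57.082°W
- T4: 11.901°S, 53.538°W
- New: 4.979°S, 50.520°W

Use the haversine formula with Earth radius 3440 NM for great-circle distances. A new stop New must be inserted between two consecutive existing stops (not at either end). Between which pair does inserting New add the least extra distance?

Added distance for inserting New between each consecutive pair:
T1–T2: 280.8 NM
T2–T3: 303.6 NM
T3–T4: 794.5 NM
Smallest added distance is 280.8 NM, inserting between T1 and T2.

between T1 and T2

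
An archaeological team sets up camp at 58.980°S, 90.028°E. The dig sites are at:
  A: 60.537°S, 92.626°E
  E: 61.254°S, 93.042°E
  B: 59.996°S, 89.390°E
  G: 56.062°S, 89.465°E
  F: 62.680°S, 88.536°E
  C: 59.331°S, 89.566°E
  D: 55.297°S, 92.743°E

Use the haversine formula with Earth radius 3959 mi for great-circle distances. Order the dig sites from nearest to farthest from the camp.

Distances from the camp:
C 59.331°S, 89.566°E: 29.3 mi
B 59.996°S, 89.390°E: 73.7 mi
A 60.537°S, 92.626°E: 140.5 mi
E 61.254°S, 93.042°E: 188.3 mi
G 56.062°S, 89.465°E: 202.7 mi
F 62.680°S, 88.536°E: 260.5 mi
D 55.297°S, 92.743°E: 274.0 mi

C, B, A, E, G, F, D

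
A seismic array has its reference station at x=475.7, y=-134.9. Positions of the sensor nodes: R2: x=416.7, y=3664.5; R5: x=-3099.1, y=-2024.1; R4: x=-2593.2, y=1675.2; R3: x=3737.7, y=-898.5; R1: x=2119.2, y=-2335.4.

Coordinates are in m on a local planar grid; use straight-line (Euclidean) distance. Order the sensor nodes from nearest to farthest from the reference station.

Distance from the reference station at x=475.7, y=-134.9 to each:
R1 x=2119.2, y=-2335.4: 2746.5 m
R3 x=3737.7, y=-898.5: 3350.2 m
R4 x=-2593.2, y=1675.2: 3562.9 m
R2 x=416.7, y=3664.5: 3799.9 m
R5 x=-3099.1, y=-2024.1: 4043.3 m

R1, R3, R4, R2, R5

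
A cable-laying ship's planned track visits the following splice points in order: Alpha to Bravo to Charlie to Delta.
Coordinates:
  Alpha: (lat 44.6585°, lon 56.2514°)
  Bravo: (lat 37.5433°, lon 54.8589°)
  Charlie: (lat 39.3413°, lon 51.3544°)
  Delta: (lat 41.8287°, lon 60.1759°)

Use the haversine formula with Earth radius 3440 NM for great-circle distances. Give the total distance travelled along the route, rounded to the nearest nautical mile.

Leg distances:
Alpha→Bravo: 431.8 NM  (cumulative 431.8 NM)
Bravo→Charlie: 197.0 NM  (cumulative 628.8 NM)
Charlie→Delta: 428.8 NM  (cumulative 1057.6 NM)
Total route length ≈ 1058 NM.

1058 NM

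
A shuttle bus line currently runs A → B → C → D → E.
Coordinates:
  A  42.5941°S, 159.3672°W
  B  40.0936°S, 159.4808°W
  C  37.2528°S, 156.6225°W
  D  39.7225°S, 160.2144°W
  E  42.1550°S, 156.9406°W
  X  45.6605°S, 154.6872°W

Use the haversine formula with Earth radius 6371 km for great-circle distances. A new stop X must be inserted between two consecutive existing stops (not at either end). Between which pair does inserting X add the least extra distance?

Added distance for inserting X between each consecutive pair:
A–B: 959.0 km
B–C: 1278.6 km
C–D: 1332.1 km
D–E: 843.4 km
Smallest added distance is 843.4 km, inserting between D and E.

between D and E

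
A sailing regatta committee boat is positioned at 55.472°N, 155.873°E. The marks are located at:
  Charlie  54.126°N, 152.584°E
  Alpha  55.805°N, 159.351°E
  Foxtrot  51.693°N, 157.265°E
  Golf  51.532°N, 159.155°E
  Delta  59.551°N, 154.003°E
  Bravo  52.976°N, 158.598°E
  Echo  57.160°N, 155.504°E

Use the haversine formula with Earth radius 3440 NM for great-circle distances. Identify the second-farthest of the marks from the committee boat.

Delta

Distances from the committee boat (55.472°N, 155.873°E):
Golf: 263.9 NM
Delta: 252.2 NM
Foxtrot: 232.2 NM
Bravo: 177.7 NM
Charlie: 139.6 NM
Alpha: 119.5 NM
Echo: 102.1 NM
The second-farthest is Delta at 252.2 NM.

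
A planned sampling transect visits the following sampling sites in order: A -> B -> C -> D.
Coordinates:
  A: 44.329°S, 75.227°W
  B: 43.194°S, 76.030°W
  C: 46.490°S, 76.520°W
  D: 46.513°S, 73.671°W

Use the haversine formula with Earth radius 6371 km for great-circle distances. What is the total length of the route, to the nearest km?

Leg distances:
A→B: 141.7 km  (cumulative 141.7 km)
B→C: 368.5 km  (cumulative 510.3 km)
C→D: 218.1 km  (cumulative 728.3 km)
Total route length ≈ 728 km.

728 km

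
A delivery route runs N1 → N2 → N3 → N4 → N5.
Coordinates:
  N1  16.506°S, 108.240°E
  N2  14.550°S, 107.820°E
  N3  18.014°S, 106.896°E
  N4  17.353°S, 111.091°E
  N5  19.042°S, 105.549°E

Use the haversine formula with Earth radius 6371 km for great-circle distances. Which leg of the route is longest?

N4–N5

Leg distances:
N1→N2: 222.1 km
N2→N3: 397.6 km
N3→N4: 450.4 km
N4→N5: 614.8 km
The longest leg is N4–N5 at 614.8 km.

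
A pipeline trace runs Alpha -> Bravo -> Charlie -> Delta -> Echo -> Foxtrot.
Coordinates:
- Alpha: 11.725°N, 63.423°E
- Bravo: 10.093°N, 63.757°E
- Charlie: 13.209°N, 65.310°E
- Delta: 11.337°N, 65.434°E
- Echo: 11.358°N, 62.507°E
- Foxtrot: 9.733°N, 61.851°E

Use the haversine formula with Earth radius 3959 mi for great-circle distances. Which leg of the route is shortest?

Alpha–Bravo

Leg distances:
Alpha→Bravo: 115.0 mi
Bravo→Charlie: 239.6 mi
Charlie→Delta: 129.6 mi
Delta→Echo: 198.3 mi
Echo→Foxtrot: 120.8 mi
The shortest leg is Alpha–Bravo at 115.0 mi.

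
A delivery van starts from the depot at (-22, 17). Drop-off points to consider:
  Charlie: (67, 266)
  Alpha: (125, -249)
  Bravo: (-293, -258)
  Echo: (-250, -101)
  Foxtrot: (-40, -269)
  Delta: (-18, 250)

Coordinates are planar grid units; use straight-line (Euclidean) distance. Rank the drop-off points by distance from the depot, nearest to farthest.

Computing each straight-line distance from (-22, 17):
Delta (-18, 250): 233.0
Echo (-250, -101): 256.7
Charlie (67, 266): 264.4
Foxtrot (-40, -269): 286.6
Alpha (125, -249): 303.9
Bravo (-293, -258): 386.1

Delta, Echo, Charlie, Foxtrot, Alpha, Bravo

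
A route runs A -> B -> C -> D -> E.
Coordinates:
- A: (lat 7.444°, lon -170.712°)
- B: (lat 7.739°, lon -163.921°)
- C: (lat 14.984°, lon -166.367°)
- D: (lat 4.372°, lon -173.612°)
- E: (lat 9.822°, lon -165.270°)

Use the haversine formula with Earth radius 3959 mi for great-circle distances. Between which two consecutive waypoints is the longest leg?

Leg distances:
A→B: 465.6 mi
B→C: 527.3 mi
C→D: 883.4 mi
D→E: 684.6 mi
The longest leg is C–D at 883.4 mi.

C–D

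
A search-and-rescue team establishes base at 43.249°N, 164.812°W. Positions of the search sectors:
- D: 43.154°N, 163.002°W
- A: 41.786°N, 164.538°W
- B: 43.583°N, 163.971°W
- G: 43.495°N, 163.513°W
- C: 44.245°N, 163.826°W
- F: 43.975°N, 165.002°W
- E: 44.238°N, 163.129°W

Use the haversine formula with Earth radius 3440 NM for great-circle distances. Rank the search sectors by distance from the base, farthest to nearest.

E, A, D, C, G, F, B

Computing each great-circle distance from 43.249°N, 164.812°W:
E 44.238°N, 163.129°W: 94.1 NM
A 41.786°N, 164.538°W: 88.7 NM
D 43.154°N, 163.002°W: 79.4 NM
C 44.245°N, 163.826°W: 73.5 NM
G 43.495°N, 163.513°W: 58.6 NM
F 43.975°N, 165.002°W: 44.4 NM
B 43.583°N, 163.971°W: 41.8 NM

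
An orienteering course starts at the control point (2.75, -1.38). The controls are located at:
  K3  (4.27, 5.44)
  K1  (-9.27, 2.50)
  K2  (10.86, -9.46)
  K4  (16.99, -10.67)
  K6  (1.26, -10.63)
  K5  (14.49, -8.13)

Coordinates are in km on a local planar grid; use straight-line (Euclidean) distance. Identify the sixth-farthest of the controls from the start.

K3

Distances from the start ((2.75, -1.38)):
K4: 17.0 km
K5: 13.5 km
K1: 12.6 km
K2: 11.4 km
K6: 9.4 km
K3: 7.0 km
The sixth-farthest is K3 at 7.0 km.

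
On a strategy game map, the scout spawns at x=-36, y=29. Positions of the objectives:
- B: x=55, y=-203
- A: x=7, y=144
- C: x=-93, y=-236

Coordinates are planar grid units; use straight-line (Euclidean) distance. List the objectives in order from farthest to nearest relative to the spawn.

C, B, A

Distance from the spawn at x=-36, y=29 to each:
C x=-93, y=-236: 271.1
B x=55, y=-203: 249.2
A x=7, y=144: 122.8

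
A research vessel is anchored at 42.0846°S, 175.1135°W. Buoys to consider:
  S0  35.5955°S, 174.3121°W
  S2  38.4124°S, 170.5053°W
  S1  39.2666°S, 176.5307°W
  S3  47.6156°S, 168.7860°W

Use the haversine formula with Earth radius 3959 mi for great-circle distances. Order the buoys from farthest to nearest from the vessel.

S3, S0, S2, S1

Distance from the vessel at 42.0846°S, 175.1135°W to each:
S3 47.6156°S, 168.7860°W: 491.7 mi
S0 35.5955°S, 174.3121°W: 450.4 mi
S2 38.4124°S, 170.5053°W: 351.2 mi
S1 39.2666°S, 176.5307°W: 208.4 mi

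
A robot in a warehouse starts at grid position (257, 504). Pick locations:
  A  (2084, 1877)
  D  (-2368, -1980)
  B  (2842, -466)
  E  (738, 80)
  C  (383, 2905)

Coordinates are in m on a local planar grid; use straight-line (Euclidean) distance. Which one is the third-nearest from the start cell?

C

Distances from the start cell ((257, 504)):
E: 641.2 m
A: 2285.4 m
C: 2404.3 m
B: 2761.0 m
D: 3614.0 m
The third-nearest is C at 2404.3 m.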